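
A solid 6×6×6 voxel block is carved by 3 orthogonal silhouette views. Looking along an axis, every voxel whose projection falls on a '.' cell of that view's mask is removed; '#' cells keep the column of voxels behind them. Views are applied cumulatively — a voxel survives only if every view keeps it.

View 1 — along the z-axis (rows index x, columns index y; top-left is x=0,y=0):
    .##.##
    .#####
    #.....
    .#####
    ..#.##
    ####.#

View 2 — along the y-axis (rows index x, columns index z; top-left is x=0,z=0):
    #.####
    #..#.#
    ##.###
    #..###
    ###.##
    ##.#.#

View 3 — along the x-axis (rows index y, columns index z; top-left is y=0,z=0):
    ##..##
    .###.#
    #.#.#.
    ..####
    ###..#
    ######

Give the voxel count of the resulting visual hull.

initial block: 6^3 = 216
[1] z-view keeps 23 columns → grid now 138
[2] y-view keeps 26 columns → grid now 95
[3] x-view keeps 25 columns → grid now 66

66 voxels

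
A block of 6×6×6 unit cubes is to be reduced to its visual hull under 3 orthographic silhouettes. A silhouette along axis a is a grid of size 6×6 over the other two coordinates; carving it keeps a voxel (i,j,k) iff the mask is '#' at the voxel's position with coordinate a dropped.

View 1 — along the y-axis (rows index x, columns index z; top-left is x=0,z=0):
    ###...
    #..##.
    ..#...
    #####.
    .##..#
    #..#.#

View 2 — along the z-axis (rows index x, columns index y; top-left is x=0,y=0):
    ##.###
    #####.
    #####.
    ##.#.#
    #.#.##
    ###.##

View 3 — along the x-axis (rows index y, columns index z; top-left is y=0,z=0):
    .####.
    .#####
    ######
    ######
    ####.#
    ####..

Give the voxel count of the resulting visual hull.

|visual hull| = 68

start: 6×6×6 = 216 voxels
  1. axis=1 (XZ plane), |mask|=18  ⇒  voxels=108
  2. axis=2 (XY plane), |mask|=28  ⇒  voxels=82
  3. axis=0 (YZ plane), |mask|=30  ⇒  voxels=68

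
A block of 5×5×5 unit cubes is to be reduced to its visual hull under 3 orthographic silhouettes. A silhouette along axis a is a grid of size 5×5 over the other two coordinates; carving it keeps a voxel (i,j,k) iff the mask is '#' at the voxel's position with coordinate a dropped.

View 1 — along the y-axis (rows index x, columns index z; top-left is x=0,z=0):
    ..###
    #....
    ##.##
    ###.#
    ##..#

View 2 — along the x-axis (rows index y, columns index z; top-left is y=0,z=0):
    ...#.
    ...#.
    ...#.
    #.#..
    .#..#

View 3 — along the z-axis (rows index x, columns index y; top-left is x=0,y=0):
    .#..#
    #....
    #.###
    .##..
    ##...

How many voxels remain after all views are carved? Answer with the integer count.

|visual hull| = 7

before carving: 125 voxels (5×5×5)
step 1: project along y, AND mask (15/25) → |grid| = 75
step 2: project along x, AND mask (7/25) → |grid| = 19
step 3: project along z, AND mask (11/25) → |grid| = 7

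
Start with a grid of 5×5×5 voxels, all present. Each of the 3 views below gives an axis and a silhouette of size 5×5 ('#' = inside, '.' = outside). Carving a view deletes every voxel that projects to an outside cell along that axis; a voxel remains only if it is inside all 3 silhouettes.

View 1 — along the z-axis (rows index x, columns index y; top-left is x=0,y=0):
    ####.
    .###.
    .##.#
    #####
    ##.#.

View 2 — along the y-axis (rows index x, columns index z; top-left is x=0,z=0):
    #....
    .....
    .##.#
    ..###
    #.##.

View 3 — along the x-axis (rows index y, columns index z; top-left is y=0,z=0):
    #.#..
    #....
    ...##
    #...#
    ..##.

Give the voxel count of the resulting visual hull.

15 voxels

start: 5×5×5 = 125 voxels
V1 z: intersect with XY mask (18 set) -- 90 left
V2 y: intersect with XZ mask (10 set) -- 37 left
V3 x: intersect with YZ mask (9 set) -- 15 left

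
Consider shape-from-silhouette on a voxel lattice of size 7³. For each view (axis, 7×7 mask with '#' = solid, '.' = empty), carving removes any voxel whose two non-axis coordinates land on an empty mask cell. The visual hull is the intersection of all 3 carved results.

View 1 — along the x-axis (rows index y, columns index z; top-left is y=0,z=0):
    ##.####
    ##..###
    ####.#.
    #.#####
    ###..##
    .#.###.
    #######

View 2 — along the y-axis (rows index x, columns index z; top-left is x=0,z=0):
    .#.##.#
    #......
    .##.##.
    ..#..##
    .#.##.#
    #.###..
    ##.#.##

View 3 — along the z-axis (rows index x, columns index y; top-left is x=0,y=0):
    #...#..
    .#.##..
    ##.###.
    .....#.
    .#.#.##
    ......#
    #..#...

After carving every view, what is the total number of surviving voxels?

51 voxels

full grid |V| = 343
step 1: project along x, AND mask (38/49) → |grid| = 266
step 2: project along y, AND mask (25/49) → |grid| = 135
step 3: project along z, AND mask (18/49) → |grid| = 51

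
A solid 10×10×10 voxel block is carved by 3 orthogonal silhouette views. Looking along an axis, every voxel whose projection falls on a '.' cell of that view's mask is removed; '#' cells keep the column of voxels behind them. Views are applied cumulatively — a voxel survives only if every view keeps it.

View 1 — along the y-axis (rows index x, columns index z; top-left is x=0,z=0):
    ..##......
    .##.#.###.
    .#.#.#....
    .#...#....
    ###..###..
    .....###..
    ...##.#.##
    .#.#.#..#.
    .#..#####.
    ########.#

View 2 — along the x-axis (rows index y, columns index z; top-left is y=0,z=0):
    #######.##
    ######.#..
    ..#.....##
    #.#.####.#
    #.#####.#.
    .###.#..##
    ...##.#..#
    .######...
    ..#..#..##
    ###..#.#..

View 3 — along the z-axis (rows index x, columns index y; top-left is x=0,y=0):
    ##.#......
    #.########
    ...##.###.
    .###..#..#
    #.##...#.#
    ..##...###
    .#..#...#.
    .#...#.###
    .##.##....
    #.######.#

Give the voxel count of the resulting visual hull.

start: 10×10×10 = 1000 voxels
after view 1 [y-axis, 46 of 100 cells solid] → remaining = 460
after view 2 [x-axis, 58 of 100 cells solid] → remaining = 268
after view 3 [z-axis, 52 of 100 cells solid] → remaining = 152

152 voxels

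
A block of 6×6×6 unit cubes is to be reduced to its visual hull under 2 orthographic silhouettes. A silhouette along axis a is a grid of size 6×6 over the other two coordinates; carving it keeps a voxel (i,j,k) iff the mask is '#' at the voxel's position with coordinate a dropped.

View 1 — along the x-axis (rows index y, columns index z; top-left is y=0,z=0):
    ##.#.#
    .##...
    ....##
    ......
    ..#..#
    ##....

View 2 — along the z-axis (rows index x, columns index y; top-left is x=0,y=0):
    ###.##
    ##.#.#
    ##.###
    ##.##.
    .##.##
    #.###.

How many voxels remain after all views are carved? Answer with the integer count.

|visual hull| = 54

full grid |V| = 216
carve view 1 (along x, YZ-mask fill 12/36): 72 voxels remain
carve view 2 (along z, XY-mask fill 26/36): 54 voxels remain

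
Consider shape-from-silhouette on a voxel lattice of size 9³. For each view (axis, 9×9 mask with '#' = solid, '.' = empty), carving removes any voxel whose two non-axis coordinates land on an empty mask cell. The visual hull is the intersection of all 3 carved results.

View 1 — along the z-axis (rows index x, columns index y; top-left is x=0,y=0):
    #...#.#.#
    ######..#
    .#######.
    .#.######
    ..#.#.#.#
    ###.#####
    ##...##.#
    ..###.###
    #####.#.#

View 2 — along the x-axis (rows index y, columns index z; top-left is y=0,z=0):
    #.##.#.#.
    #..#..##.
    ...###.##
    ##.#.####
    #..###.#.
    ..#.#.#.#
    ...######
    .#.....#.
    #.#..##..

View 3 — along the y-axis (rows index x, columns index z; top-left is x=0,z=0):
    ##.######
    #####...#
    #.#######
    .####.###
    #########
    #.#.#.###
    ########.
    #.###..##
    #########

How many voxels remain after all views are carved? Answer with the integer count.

remaining voxels: 213

initial block: 9^3 = 729
carve view 1 (along z, XY-mask fill 55/81): 495 voxels remain
carve view 2 (along x, YZ-mask fill 42/81): 262 voxels remain
carve view 3 (along y, XZ-mask fill 67/81): 213 voxels remain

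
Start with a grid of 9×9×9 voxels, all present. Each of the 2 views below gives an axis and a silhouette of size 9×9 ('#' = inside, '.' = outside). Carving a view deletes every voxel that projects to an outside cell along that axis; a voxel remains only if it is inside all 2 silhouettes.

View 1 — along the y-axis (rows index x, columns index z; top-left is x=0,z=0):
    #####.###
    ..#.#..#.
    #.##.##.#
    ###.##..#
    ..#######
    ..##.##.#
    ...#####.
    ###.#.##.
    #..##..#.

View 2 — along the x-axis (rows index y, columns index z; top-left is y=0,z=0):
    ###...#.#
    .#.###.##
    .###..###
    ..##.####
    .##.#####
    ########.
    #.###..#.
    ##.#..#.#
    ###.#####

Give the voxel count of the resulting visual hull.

full grid |V| = 729
carve view 1 (along y, XZ-mask fill 50/81): 450 voxels remain
carve view 2 (along x, YZ-mask fill 56/81): 310 voxels remain

310 voxels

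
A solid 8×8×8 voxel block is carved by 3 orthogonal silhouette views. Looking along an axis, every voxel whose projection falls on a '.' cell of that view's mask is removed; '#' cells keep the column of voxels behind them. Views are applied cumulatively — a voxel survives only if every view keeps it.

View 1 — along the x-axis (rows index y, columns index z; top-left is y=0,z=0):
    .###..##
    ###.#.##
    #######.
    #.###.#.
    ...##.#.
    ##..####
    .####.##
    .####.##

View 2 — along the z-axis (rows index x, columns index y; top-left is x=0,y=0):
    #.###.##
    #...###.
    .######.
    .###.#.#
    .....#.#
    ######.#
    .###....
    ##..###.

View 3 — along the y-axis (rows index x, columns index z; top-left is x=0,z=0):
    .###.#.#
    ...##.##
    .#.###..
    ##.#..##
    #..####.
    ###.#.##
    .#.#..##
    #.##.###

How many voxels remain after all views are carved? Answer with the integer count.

initial block: 8^3 = 512
carve view 1 (along x, YZ-mask fill 44/64): 352 voxels remain
carve view 2 (along z, XY-mask fill 38/64): 209 voxels remain
carve view 3 (along y, XZ-mask fill 39/64): 131 voxels remain

|visual hull| = 131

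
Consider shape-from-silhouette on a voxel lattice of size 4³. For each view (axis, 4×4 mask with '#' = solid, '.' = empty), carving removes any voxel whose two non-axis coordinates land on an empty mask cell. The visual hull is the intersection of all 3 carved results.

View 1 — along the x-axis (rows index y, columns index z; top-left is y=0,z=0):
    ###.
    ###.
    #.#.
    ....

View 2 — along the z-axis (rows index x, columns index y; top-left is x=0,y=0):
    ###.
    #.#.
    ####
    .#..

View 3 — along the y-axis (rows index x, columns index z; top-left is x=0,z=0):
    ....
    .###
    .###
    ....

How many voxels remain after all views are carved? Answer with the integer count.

voxel count = 8

initial block: 4^3 = 64
[1] x-view keeps 8 columns → grid now 32
[2] z-view keeps 10 columns → grid now 24
[3] y-view keeps 6 columns → grid now 8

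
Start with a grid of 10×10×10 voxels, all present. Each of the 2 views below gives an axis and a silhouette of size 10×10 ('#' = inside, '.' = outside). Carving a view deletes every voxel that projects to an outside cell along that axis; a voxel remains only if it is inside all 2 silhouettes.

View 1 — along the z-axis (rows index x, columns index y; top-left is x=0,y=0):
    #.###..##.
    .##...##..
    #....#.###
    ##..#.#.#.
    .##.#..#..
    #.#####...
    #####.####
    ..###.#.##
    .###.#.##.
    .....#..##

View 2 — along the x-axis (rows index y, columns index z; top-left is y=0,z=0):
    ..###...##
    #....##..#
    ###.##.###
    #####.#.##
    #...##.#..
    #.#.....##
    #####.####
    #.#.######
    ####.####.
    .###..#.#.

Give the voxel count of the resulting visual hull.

remaining voxels: 350

full grid |V| = 1000
V1 z: intersect with XY mask (54 set) -- 540 left
V2 x: intersect with YZ mask (63 set) -- 350 left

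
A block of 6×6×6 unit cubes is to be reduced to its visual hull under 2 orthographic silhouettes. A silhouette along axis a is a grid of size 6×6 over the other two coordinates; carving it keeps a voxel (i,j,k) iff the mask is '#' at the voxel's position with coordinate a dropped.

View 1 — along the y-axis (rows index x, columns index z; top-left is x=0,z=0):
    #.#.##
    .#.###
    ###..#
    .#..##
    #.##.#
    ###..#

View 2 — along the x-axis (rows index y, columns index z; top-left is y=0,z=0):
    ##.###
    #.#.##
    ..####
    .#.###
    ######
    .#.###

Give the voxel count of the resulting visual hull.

initial block: 6^3 = 216
carve view 1 (along y, XZ-mask fill 23/36): 138 voxels remain
carve view 2 (along x, YZ-mask fill 27/36): 104 voxels remain

remaining voxels: 104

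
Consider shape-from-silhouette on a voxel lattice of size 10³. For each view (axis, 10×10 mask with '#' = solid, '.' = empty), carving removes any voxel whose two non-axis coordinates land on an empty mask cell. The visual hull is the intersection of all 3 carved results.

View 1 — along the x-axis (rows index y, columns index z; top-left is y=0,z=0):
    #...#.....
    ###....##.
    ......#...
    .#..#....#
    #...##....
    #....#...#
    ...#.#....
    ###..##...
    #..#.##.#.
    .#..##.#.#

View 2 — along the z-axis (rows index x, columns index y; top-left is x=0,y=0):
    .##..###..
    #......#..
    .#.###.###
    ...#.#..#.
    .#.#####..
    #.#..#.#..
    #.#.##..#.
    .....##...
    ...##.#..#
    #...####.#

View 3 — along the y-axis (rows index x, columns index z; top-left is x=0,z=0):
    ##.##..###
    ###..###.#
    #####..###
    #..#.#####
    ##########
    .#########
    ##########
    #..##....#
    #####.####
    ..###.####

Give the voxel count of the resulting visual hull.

voxel count = 111

before carving: 1000 voxels (10×10×10)
after view 1 [x-axis, 34 of 100 cells solid] → remaining = 340
after view 2 [z-axis, 44 of 100 cells solid] → remaining = 147
after view 3 [y-axis, 78 of 100 cells solid] → remaining = 111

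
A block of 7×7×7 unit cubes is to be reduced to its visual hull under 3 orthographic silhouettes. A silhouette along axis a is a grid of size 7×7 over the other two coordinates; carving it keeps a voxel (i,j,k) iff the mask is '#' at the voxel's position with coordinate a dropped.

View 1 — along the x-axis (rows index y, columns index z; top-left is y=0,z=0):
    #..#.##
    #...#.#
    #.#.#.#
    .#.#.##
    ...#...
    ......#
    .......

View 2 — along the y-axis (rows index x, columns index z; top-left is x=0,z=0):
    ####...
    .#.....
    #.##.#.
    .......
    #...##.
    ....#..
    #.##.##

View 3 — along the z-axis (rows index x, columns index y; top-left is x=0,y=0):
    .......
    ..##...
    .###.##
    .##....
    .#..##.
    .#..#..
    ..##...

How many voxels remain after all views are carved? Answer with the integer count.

initial block: 7^3 = 343
after view 1 [x-axis, 17 of 49 cells solid] → remaining = 119
after view 2 [y-axis, 18 of 49 cells solid] → remaining = 41
after view 3 [z-axis, 16 of 49 cells solid] → remaining = 15

|visual hull| = 15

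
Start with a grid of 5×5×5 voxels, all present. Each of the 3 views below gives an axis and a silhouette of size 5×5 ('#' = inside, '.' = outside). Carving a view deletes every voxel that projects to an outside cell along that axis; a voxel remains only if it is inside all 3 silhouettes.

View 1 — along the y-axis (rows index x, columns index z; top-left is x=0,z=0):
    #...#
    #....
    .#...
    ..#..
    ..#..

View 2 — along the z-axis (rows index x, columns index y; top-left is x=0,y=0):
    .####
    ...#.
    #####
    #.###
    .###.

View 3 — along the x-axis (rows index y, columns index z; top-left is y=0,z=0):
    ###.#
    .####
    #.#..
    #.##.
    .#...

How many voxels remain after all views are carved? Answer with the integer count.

before carving: 125 voxels (5×5×5)
after view 1 [y-axis, 6 of 25 cells solid] → remaining = 30
after view 2 [z-axis, 17 of 25 cells solid] → remaining = 21
after view 3 [x-axis, 14 of 25 cells solid] → remaining = 13

remaining voxels: 13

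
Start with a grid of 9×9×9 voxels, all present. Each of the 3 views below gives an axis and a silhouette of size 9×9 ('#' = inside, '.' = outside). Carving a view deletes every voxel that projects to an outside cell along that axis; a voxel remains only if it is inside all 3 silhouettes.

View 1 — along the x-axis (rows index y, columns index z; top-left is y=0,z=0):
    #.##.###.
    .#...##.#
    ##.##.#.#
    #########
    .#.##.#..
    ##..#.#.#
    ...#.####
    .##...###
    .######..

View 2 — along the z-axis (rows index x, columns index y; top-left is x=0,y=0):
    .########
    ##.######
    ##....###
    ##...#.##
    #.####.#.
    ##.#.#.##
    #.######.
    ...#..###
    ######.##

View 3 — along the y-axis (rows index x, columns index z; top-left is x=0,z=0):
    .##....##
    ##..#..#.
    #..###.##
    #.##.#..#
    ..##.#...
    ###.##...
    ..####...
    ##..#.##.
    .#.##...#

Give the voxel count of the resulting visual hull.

remaining voxels: 142

full grid |V| = 729
  1. axis=0 (YZ plane), |mask|=50  ⇒  voxels=450
  2. axis=2 (XY plane), |mask|=57  ⇒  voxels=320
  3. axis=1 (XZ plane), |mask|=40  ⇒  voxels=142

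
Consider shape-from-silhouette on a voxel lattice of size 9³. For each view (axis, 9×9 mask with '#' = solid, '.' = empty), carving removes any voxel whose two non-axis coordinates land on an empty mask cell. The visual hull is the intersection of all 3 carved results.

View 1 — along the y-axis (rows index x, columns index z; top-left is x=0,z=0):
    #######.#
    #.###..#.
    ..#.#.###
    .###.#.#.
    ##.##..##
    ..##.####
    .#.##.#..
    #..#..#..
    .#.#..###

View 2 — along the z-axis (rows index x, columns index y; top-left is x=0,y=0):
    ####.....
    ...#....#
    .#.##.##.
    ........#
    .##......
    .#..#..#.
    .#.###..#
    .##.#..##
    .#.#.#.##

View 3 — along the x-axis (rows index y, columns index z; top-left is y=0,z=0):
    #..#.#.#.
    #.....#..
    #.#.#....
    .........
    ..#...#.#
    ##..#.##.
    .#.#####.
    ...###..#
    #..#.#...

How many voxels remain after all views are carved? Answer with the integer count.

|visual hull| = 51

before carving: 729 voxels (9×9×9)
after view 1 [y-axis, 47 of 81 cells solid] → remaining = 423
after view 2 [z-axis, 32 of 81 cells solid] → remaining = 162
after view 3 [x-axis, 30 of 81 cells solid] → remaining = 51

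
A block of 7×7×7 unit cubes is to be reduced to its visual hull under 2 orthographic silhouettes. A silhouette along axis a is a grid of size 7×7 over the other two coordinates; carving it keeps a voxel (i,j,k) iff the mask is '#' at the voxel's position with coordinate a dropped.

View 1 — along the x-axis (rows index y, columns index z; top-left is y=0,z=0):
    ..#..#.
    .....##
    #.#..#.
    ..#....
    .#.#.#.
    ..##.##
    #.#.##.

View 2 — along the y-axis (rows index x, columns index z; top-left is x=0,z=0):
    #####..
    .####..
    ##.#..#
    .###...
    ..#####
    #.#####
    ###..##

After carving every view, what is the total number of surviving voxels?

|visual hull| = 85

full grid |V| = 343
V1 x: intersect with YZ mask (19 set) -- 133 left
V2 y: intersect with XZ mask (32 set) -- 85 left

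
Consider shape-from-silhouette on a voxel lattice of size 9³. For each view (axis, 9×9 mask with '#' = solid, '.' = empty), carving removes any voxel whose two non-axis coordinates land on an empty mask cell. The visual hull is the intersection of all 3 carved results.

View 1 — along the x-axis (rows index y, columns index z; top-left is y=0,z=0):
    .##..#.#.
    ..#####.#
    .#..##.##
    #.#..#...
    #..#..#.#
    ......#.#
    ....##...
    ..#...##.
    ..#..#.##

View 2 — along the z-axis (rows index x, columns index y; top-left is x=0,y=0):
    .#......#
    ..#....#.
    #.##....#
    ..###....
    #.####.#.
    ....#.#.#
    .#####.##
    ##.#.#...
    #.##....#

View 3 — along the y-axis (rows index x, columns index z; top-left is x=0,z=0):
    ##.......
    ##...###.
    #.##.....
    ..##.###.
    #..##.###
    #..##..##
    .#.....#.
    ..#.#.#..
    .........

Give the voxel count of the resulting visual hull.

start: 9×9×9 = 729 voxels
V1 x: intersect with YZ mask (33 set) -- 297 left
V2 z: intersect with XY mask (35 set) -- 135 left
V3 y: intersect with XZ mask (31 set) -- 44 left

44 voxels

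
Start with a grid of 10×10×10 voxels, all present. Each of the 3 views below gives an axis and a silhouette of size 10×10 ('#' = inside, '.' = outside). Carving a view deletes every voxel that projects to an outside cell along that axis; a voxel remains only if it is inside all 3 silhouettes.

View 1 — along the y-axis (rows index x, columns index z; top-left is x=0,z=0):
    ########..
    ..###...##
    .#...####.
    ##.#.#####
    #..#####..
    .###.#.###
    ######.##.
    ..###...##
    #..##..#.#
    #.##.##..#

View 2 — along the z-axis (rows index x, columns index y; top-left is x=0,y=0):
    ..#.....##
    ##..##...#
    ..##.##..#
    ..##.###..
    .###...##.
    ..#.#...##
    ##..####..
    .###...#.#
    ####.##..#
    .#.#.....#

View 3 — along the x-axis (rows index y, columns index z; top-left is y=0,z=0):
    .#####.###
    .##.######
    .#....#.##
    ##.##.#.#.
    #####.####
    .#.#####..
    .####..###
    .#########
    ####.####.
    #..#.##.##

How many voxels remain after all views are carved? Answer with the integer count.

|visual hull| = 200

before carving: 1000 voxels (10×10×10)
  1. axis=1 (XZ plane), |mask|=63  ⇒  voxels=630
  2. axis=2 (XY plane), |mask|=48  ⇒  voxels=298
  3. axis=0 (YZ plane), |mask|=71  ⇒  voxels=200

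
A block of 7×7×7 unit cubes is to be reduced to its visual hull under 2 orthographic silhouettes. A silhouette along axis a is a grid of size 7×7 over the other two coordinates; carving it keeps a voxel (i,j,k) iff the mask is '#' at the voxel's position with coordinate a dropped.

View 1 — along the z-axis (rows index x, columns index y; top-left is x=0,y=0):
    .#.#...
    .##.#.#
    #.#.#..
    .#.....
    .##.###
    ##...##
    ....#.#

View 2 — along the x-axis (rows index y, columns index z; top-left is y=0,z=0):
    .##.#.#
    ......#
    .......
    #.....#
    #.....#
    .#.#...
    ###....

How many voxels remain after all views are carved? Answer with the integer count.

39 voxels

start: 7×7×7 = 343 voxels
  1. axis=2 (XY plane), |mask|=21  ⇒  voxels=147
  2. axis=0 (YZ plane), |mask|=14  ⇒  voxels=39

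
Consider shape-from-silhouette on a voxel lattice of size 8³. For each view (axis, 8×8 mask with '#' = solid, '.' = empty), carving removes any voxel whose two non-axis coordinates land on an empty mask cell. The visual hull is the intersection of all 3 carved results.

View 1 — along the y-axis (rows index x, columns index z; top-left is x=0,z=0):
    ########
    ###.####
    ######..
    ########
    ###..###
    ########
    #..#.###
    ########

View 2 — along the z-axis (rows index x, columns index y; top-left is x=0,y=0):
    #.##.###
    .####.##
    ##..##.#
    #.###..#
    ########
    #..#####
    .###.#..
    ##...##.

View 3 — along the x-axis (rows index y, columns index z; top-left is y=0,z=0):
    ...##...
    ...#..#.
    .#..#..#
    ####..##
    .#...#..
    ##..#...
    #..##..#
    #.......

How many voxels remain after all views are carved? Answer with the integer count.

109 voxels

before carving: 512 voxels (8×8×8)
carve view 1 (along y, XZ-mask fill 56/64): 448 voxels remain
carve view 2 (along z, XY-mask fill 44/64): 308 voxels remain
carve view 3 (along x, YZ-mask fill 23/64): 109 voxels remain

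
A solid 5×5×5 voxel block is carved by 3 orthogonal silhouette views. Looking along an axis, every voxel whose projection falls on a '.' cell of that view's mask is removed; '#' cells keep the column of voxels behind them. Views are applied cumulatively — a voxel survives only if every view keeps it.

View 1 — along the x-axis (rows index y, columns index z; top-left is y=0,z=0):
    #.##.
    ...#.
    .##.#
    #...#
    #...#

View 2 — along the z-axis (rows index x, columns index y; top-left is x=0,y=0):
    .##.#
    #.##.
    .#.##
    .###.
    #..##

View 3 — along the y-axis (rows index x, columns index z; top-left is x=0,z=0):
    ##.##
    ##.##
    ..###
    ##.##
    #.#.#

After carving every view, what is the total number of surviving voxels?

voxel count = 25

full grid |V| = 125
step 1: project along x, AND mask (11/25) → |grid| = 55
step 2: project along z, AND mask (15/25) → |grid| = 32
step 3: project along y, AND mask (18/25) → |grid| = 25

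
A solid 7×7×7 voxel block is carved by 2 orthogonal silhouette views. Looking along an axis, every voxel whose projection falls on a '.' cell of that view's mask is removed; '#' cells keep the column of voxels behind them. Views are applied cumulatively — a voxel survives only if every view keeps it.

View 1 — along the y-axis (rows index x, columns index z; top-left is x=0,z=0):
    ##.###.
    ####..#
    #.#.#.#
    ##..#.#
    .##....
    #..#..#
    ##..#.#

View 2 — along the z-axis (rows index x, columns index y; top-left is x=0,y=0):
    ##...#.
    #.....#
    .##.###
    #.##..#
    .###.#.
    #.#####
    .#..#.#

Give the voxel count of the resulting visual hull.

remaining voxels: 99

initial block: 7^3 = 343
[1] y-view keeps 27 columns → grid now 189
[2] z-view keeps 27 columns → grid now 99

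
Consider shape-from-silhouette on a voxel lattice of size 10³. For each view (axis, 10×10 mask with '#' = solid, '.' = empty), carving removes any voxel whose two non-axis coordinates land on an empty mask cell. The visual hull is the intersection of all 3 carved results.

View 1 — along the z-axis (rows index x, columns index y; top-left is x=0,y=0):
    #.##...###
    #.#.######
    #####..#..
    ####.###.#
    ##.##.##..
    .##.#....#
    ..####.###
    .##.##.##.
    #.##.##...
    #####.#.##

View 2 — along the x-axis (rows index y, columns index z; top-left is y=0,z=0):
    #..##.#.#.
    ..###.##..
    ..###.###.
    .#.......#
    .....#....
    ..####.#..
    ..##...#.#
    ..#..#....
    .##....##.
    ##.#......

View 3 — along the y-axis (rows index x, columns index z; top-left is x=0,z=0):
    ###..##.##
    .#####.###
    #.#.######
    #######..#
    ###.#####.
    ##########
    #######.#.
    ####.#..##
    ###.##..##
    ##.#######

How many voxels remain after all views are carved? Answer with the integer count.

voxel count = 185

full grid |V| = 1000
[1] z-view keeps 64 columns → grid now 640
[2] x-view keeps 37 columns → grid now 237
[3] y-view keeps 80 columns → grid now 185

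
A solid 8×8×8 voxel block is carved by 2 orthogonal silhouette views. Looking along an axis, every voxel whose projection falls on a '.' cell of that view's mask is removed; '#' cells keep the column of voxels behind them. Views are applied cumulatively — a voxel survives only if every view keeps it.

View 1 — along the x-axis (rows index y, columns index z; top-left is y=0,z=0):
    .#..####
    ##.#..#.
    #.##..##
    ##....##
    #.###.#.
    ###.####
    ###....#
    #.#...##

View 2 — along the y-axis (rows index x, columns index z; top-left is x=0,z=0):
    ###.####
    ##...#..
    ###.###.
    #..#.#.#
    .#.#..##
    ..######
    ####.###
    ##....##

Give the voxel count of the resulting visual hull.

203 voxels

start: 8×8×8 = 512 voxels
[1] x-view keeps 38 columns → grid now 304
[2] y-view keeps 41 columns → grid now 203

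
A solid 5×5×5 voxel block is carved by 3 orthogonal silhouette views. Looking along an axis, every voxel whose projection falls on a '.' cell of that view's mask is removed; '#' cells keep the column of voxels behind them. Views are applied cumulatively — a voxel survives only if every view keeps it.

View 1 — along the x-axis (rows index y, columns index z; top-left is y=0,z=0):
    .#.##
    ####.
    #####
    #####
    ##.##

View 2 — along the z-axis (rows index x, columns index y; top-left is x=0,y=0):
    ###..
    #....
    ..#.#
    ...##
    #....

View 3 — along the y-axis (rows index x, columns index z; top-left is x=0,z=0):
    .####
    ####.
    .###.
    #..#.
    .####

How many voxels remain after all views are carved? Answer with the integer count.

before carving: 125 voxels (5×5×5)
  1. axis=0 (YZ plane), |mask|=21  ⇒  voxels=105
  2. axis=2 (XY plane), |mask|=9  ⇒  voxels=36
  3. axis=1 (XZ plane), |mask|=17  ⇒  voxels=24

|visual hull| = 24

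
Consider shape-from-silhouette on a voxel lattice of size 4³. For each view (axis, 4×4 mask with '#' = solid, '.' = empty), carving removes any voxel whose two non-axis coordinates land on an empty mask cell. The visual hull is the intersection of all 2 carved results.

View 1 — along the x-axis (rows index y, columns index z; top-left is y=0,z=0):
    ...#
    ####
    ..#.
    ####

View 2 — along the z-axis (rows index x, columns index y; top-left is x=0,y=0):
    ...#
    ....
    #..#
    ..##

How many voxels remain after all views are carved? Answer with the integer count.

full grid |V| = 64
carve view 1 (along x, YZ-mask fill 10/16): 40 voxels remain
carve view 2 (along z, XY-mask fill 5/16): 14 voxels remain

|visual hull| = 14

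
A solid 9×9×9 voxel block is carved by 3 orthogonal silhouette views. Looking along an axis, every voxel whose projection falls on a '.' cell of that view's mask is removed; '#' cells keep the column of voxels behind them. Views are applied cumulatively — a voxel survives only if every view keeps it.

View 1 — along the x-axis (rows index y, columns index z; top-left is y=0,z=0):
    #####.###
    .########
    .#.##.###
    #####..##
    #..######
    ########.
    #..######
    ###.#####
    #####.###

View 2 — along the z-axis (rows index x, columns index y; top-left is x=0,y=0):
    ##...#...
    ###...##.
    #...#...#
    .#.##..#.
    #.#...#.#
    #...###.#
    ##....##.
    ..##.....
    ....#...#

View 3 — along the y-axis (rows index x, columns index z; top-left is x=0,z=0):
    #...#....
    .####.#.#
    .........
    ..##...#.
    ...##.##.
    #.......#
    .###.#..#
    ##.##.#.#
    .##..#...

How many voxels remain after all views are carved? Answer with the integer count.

initial block: 9^3 = 729
carve view 1 (along x, YZ-mask fill 67/81): 603 voxels remain
carve view 2 (along z, XY-mask fill 32/81): 240 voxels remain
carve view 3 (along y, XZ-mask fill 31/81): 95 voxels remain

voxel count = 95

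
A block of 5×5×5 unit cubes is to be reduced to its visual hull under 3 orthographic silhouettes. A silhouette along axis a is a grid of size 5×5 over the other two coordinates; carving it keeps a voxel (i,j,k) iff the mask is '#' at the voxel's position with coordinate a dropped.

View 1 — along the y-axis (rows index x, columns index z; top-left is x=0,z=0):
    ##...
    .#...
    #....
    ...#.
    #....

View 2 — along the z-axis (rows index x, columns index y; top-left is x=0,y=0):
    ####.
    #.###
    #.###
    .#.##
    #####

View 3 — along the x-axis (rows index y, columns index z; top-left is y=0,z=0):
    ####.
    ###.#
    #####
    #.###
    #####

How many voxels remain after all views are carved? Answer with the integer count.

full grid |V| = 125
after view 1 [y-axis, 6 of 25 cells solid] → remaining = 30
after view 2 [z-axis, 20 of 25 cells solid] → remaining = 24
after view 3 [x-axis, 22 of 25 cells solid] → remaining = 21

21 voxels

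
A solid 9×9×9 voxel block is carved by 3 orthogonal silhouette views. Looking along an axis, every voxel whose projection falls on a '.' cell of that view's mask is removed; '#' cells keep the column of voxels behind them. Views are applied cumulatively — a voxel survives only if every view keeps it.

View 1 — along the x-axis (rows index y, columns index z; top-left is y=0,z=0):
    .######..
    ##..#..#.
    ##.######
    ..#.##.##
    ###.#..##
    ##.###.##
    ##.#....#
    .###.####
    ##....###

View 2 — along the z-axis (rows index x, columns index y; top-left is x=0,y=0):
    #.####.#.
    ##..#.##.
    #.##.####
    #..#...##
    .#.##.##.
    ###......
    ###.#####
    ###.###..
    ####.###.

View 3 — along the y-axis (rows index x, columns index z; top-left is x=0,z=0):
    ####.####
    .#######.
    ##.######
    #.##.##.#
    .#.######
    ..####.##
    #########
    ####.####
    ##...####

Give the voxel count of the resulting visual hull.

245 voxels

initial block: 9^3 = 729
carve view 1 (along x, YZ-mask fill 52/81): 468 voxels remain
carve view 2 (along z, XY-mask fill 51/81): 298 voxels remain
carve view 3 (along y, XZ-mask fill 65/81): 245 voxels remain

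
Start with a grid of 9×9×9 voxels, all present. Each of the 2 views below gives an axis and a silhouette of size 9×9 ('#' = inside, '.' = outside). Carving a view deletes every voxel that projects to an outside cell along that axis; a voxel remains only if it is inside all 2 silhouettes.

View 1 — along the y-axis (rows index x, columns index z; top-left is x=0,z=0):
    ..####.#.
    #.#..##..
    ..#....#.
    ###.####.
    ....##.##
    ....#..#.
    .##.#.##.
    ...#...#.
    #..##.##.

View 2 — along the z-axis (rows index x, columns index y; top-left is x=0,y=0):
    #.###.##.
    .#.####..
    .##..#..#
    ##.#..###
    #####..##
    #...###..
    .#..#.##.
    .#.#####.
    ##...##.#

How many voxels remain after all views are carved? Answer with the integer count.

start: 9×9×9 = 729 voxels
after view 1 [y-axis, 36 of 81 cells solid] → remaining = 324
after view 2 [z-axis, 47 of 81 cells solid] → remaining = 193

voxel count = 193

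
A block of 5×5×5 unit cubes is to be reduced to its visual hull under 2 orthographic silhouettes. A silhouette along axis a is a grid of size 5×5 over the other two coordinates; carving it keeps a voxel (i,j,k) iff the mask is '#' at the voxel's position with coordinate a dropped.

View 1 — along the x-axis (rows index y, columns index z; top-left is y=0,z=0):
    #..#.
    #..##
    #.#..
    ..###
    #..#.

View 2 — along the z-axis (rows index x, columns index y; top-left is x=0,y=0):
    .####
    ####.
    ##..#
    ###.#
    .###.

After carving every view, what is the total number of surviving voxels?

initial block: 5^3 = 125
carve view 1 (along x, YZ-mask fill 12/25): 60 voxels remain
carve view 2 (along z, XY-mask fill 18/25): 44 voxels remain

voxel count = 44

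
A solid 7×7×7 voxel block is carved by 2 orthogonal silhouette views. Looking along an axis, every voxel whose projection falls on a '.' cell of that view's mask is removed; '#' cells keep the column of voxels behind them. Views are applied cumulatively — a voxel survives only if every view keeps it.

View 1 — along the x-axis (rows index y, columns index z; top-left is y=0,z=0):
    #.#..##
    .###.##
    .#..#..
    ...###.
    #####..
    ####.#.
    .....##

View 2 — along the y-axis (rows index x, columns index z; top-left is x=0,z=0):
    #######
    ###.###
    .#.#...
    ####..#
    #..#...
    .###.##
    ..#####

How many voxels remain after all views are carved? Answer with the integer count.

voxel count = 120

before carving: 343 voxels (7×7×7)
after view 1 [x-axis, 26 of 49 cells solid] → remaining = 182
after view 2 [y-axis, 32 of 49 cells solid] → remaining = 120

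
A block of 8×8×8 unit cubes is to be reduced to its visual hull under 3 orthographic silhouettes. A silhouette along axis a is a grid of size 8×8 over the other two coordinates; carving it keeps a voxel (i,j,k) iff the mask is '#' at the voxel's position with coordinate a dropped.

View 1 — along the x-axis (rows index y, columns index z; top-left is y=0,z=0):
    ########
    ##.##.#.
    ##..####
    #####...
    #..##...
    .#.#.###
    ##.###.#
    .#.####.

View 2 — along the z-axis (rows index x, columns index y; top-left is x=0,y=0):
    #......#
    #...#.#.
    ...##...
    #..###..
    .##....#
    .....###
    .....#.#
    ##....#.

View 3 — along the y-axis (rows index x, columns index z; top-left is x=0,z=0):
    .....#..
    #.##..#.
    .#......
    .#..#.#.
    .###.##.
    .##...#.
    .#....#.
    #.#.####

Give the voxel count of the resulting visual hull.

full grid |V| = 512
after view 1 [x-axis, 43 of 64 cells solid] → remaining = 344
after view 2 [z-axis, 22 of 64 cells solid] → remaining = 120
after view 3 [y-axis, 25 of 64 cells solid] → remaining = 51

51 voxels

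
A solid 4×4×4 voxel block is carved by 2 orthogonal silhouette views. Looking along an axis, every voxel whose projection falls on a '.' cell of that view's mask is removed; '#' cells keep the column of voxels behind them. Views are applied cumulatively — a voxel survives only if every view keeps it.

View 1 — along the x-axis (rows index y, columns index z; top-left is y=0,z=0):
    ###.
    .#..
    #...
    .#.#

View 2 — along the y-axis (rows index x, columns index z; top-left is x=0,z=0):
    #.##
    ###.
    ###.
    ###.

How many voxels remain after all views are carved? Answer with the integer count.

voxel count = 22

initial block: 4^3 = 64
after view 1 [x-axis, 7 of 16 cells solid] → remaining = 28
after view 2 [y-axis, 12 of 16 cells solid] → remaining = 22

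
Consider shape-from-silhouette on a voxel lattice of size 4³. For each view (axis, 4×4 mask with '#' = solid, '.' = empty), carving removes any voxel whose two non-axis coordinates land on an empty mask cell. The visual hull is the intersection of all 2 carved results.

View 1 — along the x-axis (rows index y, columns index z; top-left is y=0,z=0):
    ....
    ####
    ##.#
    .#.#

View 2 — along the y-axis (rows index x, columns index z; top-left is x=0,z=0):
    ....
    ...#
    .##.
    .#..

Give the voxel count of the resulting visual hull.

|visual hull| = 10

initial block: 4^3 = 64
  1. axis=0 (YZ plane), |mask|=9  ⇒  voxels=36
  2. axis=1 (XZ plane), |mask|=4  ⇒  voxels=10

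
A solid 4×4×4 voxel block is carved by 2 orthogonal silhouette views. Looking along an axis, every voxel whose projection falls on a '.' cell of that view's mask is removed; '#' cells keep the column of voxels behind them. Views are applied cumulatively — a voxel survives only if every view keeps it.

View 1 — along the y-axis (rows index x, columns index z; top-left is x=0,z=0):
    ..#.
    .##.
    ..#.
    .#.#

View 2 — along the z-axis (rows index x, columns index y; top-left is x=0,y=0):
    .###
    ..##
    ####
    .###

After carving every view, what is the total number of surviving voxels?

before carving: 64 voxels (4×4×4)
after view 1 [y-axis, 6 of 16 cells solid] → remaining = 24
after view 2 [z-axis, 12 of 16 cells solid] → remaining = 17

voxel count = 17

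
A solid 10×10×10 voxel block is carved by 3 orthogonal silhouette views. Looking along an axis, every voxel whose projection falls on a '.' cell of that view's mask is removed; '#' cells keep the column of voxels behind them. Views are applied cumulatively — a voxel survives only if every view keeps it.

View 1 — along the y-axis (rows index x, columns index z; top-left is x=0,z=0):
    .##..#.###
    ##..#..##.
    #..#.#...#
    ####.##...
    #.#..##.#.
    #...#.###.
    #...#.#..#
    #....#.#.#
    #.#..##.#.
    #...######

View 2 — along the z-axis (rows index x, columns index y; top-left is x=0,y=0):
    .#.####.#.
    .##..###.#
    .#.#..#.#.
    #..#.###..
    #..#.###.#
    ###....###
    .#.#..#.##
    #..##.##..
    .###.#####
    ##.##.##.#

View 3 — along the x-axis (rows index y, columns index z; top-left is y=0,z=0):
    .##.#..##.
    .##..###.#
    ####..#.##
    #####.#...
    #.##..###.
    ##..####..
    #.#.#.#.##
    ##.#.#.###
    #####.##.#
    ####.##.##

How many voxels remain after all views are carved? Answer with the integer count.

187 voxels

full grid |V| = 1000
[1] y-view keeps 51 columns → grid now 510
[2] z-view keeps 58 columns → grid now 301
[3] x-view keeps 65 columns → grid now 187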